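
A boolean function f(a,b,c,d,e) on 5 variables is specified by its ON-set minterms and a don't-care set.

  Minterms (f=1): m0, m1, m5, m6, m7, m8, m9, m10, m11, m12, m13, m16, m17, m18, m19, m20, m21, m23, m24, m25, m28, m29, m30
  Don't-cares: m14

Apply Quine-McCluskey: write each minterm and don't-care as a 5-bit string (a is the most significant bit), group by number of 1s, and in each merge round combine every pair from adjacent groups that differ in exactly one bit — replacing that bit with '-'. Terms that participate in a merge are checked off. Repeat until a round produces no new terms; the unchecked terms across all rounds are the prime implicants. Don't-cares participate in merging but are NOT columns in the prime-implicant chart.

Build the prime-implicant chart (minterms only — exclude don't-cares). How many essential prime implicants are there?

Round 0: 00000✓ 00001✓ 00101✓ 00110✓ 00111✓ 01000✓ 01001✓ 01010✓ 01011✓ 01100✓ 01101✓ 01110✓ 10000✓ 10001✓ 10010✓ 10011✓ 10100✓ 10101✓ 10111✓ 11000✓ 11001✓ 11100✓ 11101✓ 11110✓
Round 1: -0000✓ -0001✓ -0101✓ -0111✓ -1000✓ -1001✓ -1100✓ -1101✓ -1110✓ 0-000✓ 0-001✓ 0-101✓ 0-110 00-01✓ 0000-✓ 001-1✓ 0011- 01-00✓ 01-01✓ 01-10✓ 010-0✓ 010-1✓ 0100-✓ 0101-✓ 011-0✓ 0110-✓ 1-000✓ 1-001✓ 1-100✓ 1-101✓ 10-00✓ 10-01✓ 10-11✓ 100-0✓ 100-1✓ 1000-✓ 1001-✓ 101-1✓ 1010-✓ 11-00✓ 11-01✓ 1100-✓ 111-0✓ 1110-✓
Round 2: --000✓ --001✓ --101✓ -0-01✓ -000-✓ -01-1 -1-00✓ -1-01✓ -100-✓ -11-0 -110-✓ 0--01✓ 0-00-✓ 01--0 01-0-✓ 010-- 1--00✓ 1--01✓ 1-00-✓ 1-10-✓ 10--1 10-0-✓ 100-- 11-0-✓
Round 3: ---01 --00- -1-0- 1--0-
PIs = {---01, --00-, -01-1, -1-0-, -11-0, 0-110, 0011-, 01--0, 010--, 1--0-, 10--1, 100--}
Coverage chart:
  m0: --00- ←essential
  m1: ---01,--00-
  m5: ---01,-01-1
  m6: 0-110,0011-
  m7: -01-1,0011-
  m8: --00-,-1-0-,01--0,010--
  m9: ---01,--00-,-1-0-,010--
  m10: 01--0,010--
  m11: 010-- ←essential
  m12: -1-0-,-11-0,01--0
  m13: ---01,-1-0-
  m16: --00-,1--0-,100--
  m17: ---01,--00-,1--0-,10--1,100--
  m18: 100-- ←essential
  m19: 10--1,100--
  m20: 1--0- ←essential
  m21: ---01,-01-1,1--0-,10--1
  m23: -01-1,10--1
  m24: --00-,-1-0-,1--0-
  m25: ---01,--00-,-1-0-,1--0-
  m28: -1-0-,-11-0,1--0-
  m29: ---01,-1-0-,1--0-
  m30: -11-0 ←essential
Essential: --00-, -11-0, 010--, 1--0-, 100--

5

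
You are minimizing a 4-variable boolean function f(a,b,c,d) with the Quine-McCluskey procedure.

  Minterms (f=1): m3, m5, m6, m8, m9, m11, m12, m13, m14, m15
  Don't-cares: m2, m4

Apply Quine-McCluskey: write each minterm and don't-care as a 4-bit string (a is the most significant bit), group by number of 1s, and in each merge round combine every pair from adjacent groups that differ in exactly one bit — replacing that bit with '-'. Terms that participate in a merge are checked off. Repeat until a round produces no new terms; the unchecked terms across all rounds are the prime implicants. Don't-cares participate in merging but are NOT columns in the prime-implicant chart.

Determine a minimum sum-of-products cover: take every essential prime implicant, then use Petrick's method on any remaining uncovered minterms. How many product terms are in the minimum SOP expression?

[col 0] 0010*, 0011*, 0100*, 0101*, 0110*, 1000*, 1001*, 1011*, 1100*, 1101*, 1110*, 1111*
[col 1] -011, -100*, -101*, -110*, 0-10, 001-, 01-0*, 010-*, 1-00*, 1-01*, 1-11*, 10-1*, 100-*, 11-0*, 11-1*, 110-*, 111-*
[col 2] -1-0, -10-, 1--1, 1-0-, 11--
Prime implicants: -011, -1-0, -10-, 0-10, 001-, 1--1, 1-0-, 11--
PI chart (minterm → PIs covering it):
  3 | -011,001-
  5 | -10-  (sole → essential)
  6 | -1-0,0-10
  8 | 1-0-  (sole → essential)
  9 | 1--1,1-0-
  11 | -011,1--1
  12 | -1-0,-10-,1-0-,11--
  13 | -10-,1--1,1-0-,11--
  14 | -1-0,11--
  15 | 1--1,11--
Essential prime implicants: -10-, 1-0-
Petrick residual → -011, -1-0, 1--1
Minimum SOP uses 5 PIs: b'cd + bd' + bc' + ad + ac'

5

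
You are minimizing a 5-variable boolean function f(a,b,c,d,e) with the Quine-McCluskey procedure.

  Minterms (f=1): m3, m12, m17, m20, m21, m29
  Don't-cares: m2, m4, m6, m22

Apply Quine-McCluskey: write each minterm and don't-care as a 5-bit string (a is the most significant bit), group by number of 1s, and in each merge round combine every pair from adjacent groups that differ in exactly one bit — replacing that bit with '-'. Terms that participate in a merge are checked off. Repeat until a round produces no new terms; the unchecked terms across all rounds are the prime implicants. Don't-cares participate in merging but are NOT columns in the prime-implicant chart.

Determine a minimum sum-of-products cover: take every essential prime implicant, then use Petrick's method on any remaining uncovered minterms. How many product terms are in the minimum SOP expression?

5

Round 0: 00010✓ 00011✓ 00100✓ 00110✓ 01100✓ 10001✓ 10100✓ 10101✓ 10110✓ 11101✓
Round 1: -0100✓ -0110✓ 0-100 00-10 0001- 001-0✓ 1-101 10-01 101-0✓ 1010-
Round 2: -01-0
PIs = {-01-0, 0-100, 00-10, 0001-, 1-101, 10-01, 1010-}
Coverage chart:
  m3: 0001- ←essential
  m12: 0-100 ←essential
  m17: 10-01 ←essential
  m20: -01-0,1010-
  m21: 1-101,10-01,1010-
  m29: 1-101 ←essential
Essential: 0-100, 0001-, 1-101, 10-01
Petrick residual → -01-0
Min cover (5 terms): b'ce' + a'cd'e' + a'b'c'd + acd'e + ab'd'e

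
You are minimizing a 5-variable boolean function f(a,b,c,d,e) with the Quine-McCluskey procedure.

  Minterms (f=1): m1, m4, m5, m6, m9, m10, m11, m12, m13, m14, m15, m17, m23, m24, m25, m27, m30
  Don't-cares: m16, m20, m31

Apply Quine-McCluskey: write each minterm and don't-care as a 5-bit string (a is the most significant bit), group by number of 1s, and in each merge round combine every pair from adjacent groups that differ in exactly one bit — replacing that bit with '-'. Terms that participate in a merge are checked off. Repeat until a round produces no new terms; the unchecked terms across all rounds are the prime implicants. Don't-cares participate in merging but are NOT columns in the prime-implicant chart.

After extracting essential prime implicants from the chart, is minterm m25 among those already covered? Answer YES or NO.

size-2^0 implicants → 00001(✓)  00100(✓)  00101(✓)  00110(✓)  01001(✓)  01010(✓)  01011(✓)  01100(✓)  01101(✓)  01110(✓)  01111(✓)  10000(✓)  10001(✓)  10100(✓)  10111(✓)  11000(✓)  11001(✓)  11011(✓)  11110(✓)  11111(✓)
size-2^1 implicants → -0001(✓)  -0100  -1001(✓)  -1011(✓)  -1110(✓)  -1111(✓)  0-001(✓)  0-100(✓)  0-101(✓)  0-110(✓)  00-01(✓)  001-0(✓)  0010-(✓)  01-01(✓)  01-10(✓)  01-11(✓)  010-1(✓)  0101-(✓)  011-0(✓)  011-1(✓)  0110-(✓)  0111-(✓)  1-000(✓)  1-001(✓)  1-111  10-00  1000-(✓)  11-11(✓)  110-1(✓)  1100-(✓)  1111-(✓)
size-2^2 implicants → --001  -1-11  -10-1  -111-  0--01  0-1-0  0-10-  01--1  01-1-  011--  1-00-
Unchecked terms (primes): --001, -0100, -1-11, -10-1, -111-, 0--01, 0-1-0, 0-10-, 01--1, 01-1-, 011--, 1-00-, 1-111, 10-00
Minterm coverage:
  m1 ⊆ --001,0--01
  m4 ⊆ -0100,0-1-0,0-10-
  m5 ⊆ 0--01,0-10-
  m6 ⊆ 0-1-0 [E]
  m9 ⊆ --001,-10-1,0--01,01--1
  m10 ⊆ 01-1- [E]
  m11 ⊆ -1-11,-10-1,01--1,01-1-
  m12 ⊆ 0-1-0,0-10-,011--
  m13 ⊆ 0--01,0-10-,01--1,011--
  m14 ⊆ -111-,0-1-0,01-1-,011--
  m15 ⊆ -1-11,-111-,01--1,01-1-,011--
  m17 ⊆ --001,1-00-
  m23 ⊆ 1-111 [E]
  m24 ⊆ 1-00- [E]
  m25 ⊆ --001,-10-1,1-00-
  m27 ⊆ -1-11,-10-1
  m30 ⊆ -111- [E]
E = {-111-, 0-1-0, 01-1-, 1-00-, 1-111}

YES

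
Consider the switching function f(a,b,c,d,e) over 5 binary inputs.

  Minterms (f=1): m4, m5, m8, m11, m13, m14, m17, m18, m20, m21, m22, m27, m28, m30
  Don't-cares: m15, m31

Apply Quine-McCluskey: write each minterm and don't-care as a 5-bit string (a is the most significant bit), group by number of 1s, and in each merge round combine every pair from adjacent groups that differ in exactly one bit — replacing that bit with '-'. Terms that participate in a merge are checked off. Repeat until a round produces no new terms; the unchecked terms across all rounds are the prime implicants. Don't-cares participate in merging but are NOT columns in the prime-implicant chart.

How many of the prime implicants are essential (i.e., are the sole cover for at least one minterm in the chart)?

size-2^0 implicants → 00100(✓)  00101(✓)  01000  01011(✓)  01101(✓)  01110(✓)  01111(✓)  10001(✓)  10010(✓)  10100(✓)  10101(✓)  10110(✓)  11011(✓)  11100(✓)  11110(✓)  11111(✓)
size-2^1 implicants → -0100(✓)  -0101(✓)  -1011(✓)  -1110(✓)  -1111(✓)  0-101  0010-(✓)  01-11(✓)  011-1  0111-(✓)  1-100(✓)  1-110(✓)  10-01  10-10  101-0(✓)  1010-(✓)  11-11(✓)  111-0(✓)  1111-(✓)
size-2^2 implicants → -010-  -1-11  -111-  1-1-0
Unchecked terms (primes): -010-, -1-11, -111-, 0-101, 01000, 011-1, 1-1-0, 10-01, 10-10
Minterm coverage:
  m4 ⊆ -010- [E]
  m5 ⊆ -010-,0-101
  m8 ⊆ 01000 [E]
  m11 ⊆ -1-11 [E]
  m13 ⊆ 0-101,011-1
  m14 ⊆ -111- [E]
  m17 ⊆ 10-01 [E]
  m18 ⊆ 10-10 [E]
  m20 ⊆ -010-,1-1-0
  m21 ⊆ -010-,10-01
  m22 ⊆ 1-1-0,10-10
  m27 ⊆ -1-11 [E]
  m28 ⊆ 1-1-0 [E]
  m30 ⊆ -111-,1-1-0
E = {-010-, -1-11, -111-, 01000, 1-1-0, 10-01, 10-10}

7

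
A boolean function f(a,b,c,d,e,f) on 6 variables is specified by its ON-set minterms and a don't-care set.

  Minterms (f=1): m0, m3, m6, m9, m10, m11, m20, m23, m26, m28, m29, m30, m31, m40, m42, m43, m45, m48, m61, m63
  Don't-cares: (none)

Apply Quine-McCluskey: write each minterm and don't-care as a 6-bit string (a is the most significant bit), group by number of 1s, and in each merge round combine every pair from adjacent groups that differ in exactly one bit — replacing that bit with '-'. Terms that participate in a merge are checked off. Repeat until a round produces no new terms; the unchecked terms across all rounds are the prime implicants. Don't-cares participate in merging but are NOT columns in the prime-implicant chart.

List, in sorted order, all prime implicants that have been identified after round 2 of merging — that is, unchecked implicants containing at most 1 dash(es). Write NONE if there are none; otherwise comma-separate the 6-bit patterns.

0-1010, 00-011, 000000, 000110, 0010-1, 01-100, 01-111, 011-10, 1-1101, 1010-0, 110000

size-2^0 implicants → 000000  000011(✓)  000110  001001(✓)  001010(✓)  001011(✓)  010100(✓)  010111(✓)  011010(✓)  011100(✓)  011101(✓)  011110(✓)  011111(✓)  101000(✓)  101010(✓)  101011(✓)  101101(✓)  110000  111101(✓)  111111(✓)
size-2^1 implicants → -01010(✓)  -01011(✓)  -11101(✓)  -11111(✓)  0-1010  00-011  0010-1  00101-(✓)  01-100  01-111  011-10  0111-0(✓)  0111-1(✓)  01110-(✓)  01111-(✓)  1-1101  1010-0  10101-(✓)  1111-1(✓)
size-2^2 implicants → -0101-  -111-1  0111--
Unchecked terms (primes): -0101-, -111-1, 0-1010, 00-011, 000000, 000110, 0010-1, 01-100, 01-111, 011-10, 0111--, 1-1101, 1010-0, 110000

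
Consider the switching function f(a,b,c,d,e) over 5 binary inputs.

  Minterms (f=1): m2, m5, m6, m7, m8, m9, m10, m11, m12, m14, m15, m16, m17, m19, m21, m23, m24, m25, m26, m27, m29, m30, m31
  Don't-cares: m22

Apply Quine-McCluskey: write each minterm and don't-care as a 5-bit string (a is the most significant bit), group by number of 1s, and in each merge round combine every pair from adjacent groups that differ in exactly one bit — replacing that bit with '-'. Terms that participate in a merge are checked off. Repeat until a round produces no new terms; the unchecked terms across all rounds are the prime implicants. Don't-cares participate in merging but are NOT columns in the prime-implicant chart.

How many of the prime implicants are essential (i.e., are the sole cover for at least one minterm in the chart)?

size-2^0 implicants → 00010(✓)  00101(✓)  00110(✓)  00111(✓)  01000(✓)  01001(✓)  01010(✓)  01011(✓)  01100(✓)  01110(✓)  01111(✓)  10000(✓)  10001(✓)  10011(✓)  10101(✓)  10110(✓)  10111(✓)  11000(✓)  11001(✓)  11010(✓)  11011(✓)  11101(✓)  11110(✓)  11111(✓)
size-2^1 implicants → -0101(✓)  -0110(✓)  -0111(✓)  -1000(✓)  -1001(✓)  -1010(✓)  -1011(✓)  -1110(✓)  -1111(✓)  0-010(✓)  0-110(✓)  0-111(✓)  00-10(✓)  001-1(✓)  0011-(✓)  01-00(✓)  01-10(✓)  01-11(✓)  010-0(✓)  010-1(✓)  0100-(✓)  0101-(✓)  011-0(✓)  0111-(✓)  1-000(✓)  1-001(✓)  1-011(✓)  1-101(✓)  1-110(✓)  1-111(✓)  10-01(✓)  10-11(✓)  100-1(✓)  1000-(✓)  101-1(✓)  1011-(✓)  11-01(✓)  11-10(✓)  11-11(✓)  110-0(✓)  110-1(✓)  1100-(✓)  1101-(✓)  111-1(✓)  1111-(✓)
size-2^2 implicants → --110(✓)  --111(✓)  -01-1  -011-(✓)  -1-10(✓)  -1-11(✓)  -10-0(✓)  -10-1(✓)  -100-(✓)  -101-(✓)  -111-(✓)  0--10  0-11-(✓)  01--0  01-1-(✓)  010--(✓)  1--01(✓)  1--11(✓)  1-0-1(✓)  1-00-  1-1-1(✓)  1-11-(✓)  10--1(✓)  11--1(✓)  11-1-(✓)  110--(✓)
size-2^3 implicants → --11-  -1-1-  -10--  1---1
Unchecked terms (primes): --11-, -01-1, -1-1-, -10--, 0--10, 01--0, 1---1, 1-00-
Minterm coverage:
  m2 ⊆ 0--10 [E]
  m5 ⊆ -01-1 [E]
  m6 ⊆ --11-,0--10
  m7 ⊆ --11-,-01-1
  m8 ⊆ -10--,01--0
  m9 ⊆ -10-- [E]
  m10 ⊆ -1-1-,-10--,0--10,01--0
  m11 ⊆ -1-1-,-10--
  m12 ⊆ 01--0 [E]
  m14 ⊆ --11-,-1-1-,0--10,01--0
  m15 ⊆ --11-,-1-1-
  m16 ⊆ 1-00- [E]
  m17 ⊆ 1---1,1-00-
  m19 ⊆ 1---1 [E]
  m21 ⊆ -01-1,1---1
  m23 ⊆ --11-,-01-1,1---1
  m24 ⊆ -10--,1-00-
  m25 ⊆ -10--,1---1,1-00-
  m26 ⊆ -1-1-,-10--
  m27 ⊆ -1-1-,-10--,1---1
  m29 ⊆ 1---1 [E]
  m30 ⊆ --11-,-1-1-
  m31 ⊆ --11-,-1-1-,1---1
E = {-01-1, -10--, 0--10, 01--0, 1---1, 1-00-}

6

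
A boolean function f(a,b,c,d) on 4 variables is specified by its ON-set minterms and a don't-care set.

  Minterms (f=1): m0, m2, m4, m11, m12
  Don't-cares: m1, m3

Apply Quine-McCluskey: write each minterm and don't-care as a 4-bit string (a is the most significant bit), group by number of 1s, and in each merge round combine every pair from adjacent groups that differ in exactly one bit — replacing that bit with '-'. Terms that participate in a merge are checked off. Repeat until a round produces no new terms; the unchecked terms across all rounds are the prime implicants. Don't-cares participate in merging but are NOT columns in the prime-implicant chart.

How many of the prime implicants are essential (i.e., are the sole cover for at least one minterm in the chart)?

3

size-2^0 implicants → 0000(✓)  0001(✓)  0010(✓)  0011(✓)  0100(✓)  1011(✓)  1100(✓)
size-2^1 implicants → -011  -100  0-00  00-0(✓)  00-1(✓)  000-(✓)  001-(✓)
size-2^2 implicants → 00--
Unchecked terms (primes): -011, -100, 0-00, 00--
Minterm coverage:
  m0 ⊆ 0-00,00--
  m2 ⊆ 00-- [E]
  m4 ⊆ -100,0-00
  m11 ⊆ -011 [E]
  m12 ⊆ -100 [E]
E = {-011, -100, 00--}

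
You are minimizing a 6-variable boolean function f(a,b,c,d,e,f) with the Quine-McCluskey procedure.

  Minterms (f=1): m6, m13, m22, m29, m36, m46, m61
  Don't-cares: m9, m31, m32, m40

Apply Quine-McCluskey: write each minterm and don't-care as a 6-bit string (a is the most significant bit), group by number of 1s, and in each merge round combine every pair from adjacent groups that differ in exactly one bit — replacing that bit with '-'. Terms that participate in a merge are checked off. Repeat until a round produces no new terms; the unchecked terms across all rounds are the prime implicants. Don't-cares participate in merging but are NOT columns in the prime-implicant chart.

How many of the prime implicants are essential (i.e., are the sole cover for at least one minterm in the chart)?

4

[col 0] 000110*, 001001*, 001101*, 010110*, 011101*, 011111*, 100000*, 100100*, 101000*, 101110, 111101*
[col 1] -11101, 0-0110, 0-1101, 001-01, 0111-1, 10-000, 100-00
Prime implicants: -11101, 0-0110, 0-1101, 001-01, 0111-1, 10-000, 100-00, 101110
PI chart (minterm → PIs covering it):
  6 | 0-0110  (sole → essential)
  13 | 0-1101,001-01
  22 | 0-0110  (sole → essential)
  29 | -11101,0-1101,0111-1
  36 | 100-00  (sole → essential)
  46 | 101110  (sole → essential)
  61 | -11101  (sole → essential)
Essential prime implicants: -11101, 0-0110, 100-00, 101110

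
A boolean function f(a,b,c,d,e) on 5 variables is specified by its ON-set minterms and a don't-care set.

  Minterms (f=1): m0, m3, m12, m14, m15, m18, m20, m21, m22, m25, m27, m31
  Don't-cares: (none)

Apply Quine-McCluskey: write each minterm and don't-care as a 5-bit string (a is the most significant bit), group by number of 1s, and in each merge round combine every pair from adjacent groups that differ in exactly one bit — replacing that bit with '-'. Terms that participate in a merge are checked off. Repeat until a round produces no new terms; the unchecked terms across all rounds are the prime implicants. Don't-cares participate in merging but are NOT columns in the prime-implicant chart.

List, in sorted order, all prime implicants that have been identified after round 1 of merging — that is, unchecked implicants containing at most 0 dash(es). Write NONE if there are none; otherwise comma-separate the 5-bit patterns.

size-2^0 implicants → 00000  00011  01100(✓)  01110(✓)  01111(✓)  10010(✓)  10100(✓)  10101(✓)  10110(✓)  11001(✓)  11011(✓)  11111(✓)
size-2^1 implicants → -1111  011-0  0111-  10-10  101-0  1010-  11-11  110-1
Unchecked terms (primes): -1111, 00000, 00011, 011-0, 0111-, 10-10, 101-0, 1010-, 11-11, 110-1

00000, 00011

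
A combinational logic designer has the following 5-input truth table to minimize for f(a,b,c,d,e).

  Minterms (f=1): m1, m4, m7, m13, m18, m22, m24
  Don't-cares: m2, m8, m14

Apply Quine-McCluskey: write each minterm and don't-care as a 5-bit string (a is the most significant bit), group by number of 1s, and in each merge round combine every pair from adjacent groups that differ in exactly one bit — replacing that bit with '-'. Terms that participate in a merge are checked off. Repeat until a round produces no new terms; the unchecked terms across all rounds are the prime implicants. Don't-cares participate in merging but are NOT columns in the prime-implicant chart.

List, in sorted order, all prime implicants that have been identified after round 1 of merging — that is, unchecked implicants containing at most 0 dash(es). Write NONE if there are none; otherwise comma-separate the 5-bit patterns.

00001, 00100, 00111, 01101, 01110

size-2^0 implicants → 00001  00010(✓)  00100  00111  01000(✓)  01101  01110  10010(✓)  10110(✓)  11000(✓)
size-2^1 implicants → -0010  -1000  10-10
Unchecked terms (primes): -0010, -1000, 00001, 00100, 00111, 01101, 01110, 10-10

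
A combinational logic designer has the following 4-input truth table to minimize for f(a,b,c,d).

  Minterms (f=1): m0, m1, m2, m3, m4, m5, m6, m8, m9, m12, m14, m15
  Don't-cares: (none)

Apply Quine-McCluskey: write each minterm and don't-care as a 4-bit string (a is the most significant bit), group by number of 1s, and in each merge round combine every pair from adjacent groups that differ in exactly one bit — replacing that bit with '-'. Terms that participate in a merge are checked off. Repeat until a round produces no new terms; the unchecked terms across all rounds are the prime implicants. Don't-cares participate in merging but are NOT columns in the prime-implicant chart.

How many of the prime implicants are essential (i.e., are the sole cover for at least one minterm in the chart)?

size-2^0 implicants → 0000(✓)  0001(✓)  0010(✓)  0011(✓)  0100(✓)  0101(✓)  0110(✓)  1000(✓)  1001(✓)  1100(✓)  1110(✓)  1111(✓)
size-2^1 implicants → -000(✓)  -001(✓)  -100(✓)  -110(✓)  0-00(✓)  0-01(✓)  0-10(✓)  00-0(✓)  00-1(✓)  000-(✓)  001-(✓)  01-0(✓)  010-(✓)  1-00(✓)  100-(✓)  11-0(✓)  111-
size-2^2 implicants → --00  -00-  -1-0  0--0  0-0-  00--
Unchecked terms (primes): --00, -00-, -1-0, 0--0, 0-0-, 00--, 111-
Minterm coverage:
  m0 ⊆ --00,-00-,0--0,0-0-,00--
  m1 ⊆ -00-,0-0-,00--
  m2 ⊆ 0--0,00--
  m3 ⊆ 00-- [E]
  m4 ⊆ --00,-1-0,0--0,0-0-
  m5 ⊆ 0-0- [E]
  m6 ⊆ -1-0,0--0
  m8 ⊆ --00,-00-
  m9 ⊆ -00- [E]
  m12 ⊆ --00,-1-0
  m14 ⊆ -1-0,111-
  m15 ⊆ 111- [E]
E = {-00-, 0-0-, 00--, 111-}

4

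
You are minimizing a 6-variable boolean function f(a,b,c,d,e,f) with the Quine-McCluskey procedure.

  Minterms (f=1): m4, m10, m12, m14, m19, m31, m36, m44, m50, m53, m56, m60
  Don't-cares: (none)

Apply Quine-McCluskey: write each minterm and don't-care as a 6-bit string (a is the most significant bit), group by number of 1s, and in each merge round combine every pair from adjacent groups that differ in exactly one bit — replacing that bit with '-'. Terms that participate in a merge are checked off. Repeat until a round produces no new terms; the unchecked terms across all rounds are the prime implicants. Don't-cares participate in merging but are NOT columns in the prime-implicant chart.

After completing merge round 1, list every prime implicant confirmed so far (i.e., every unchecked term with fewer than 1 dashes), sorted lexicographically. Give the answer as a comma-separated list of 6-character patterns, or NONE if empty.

size-2^0 implicants → 000100(✓)  001010(✓)  001100(✓)  001110(✓)  010011  011111  100100(✓)  101100(✓)  110010  110101  111000(✓)  111100(✓)
size-2^1 implicants → -00100(✓)  -01100(✓)  00-100(✓)  001-10  0011-0  1-1100  10-100(✓)  111-00
size-2^2 implicants → -0-100
Unchecked terms (primes): -0-100, 001-10, 0011-0, 010011, 011111, 1-1100, 110010, 110101, 111-00

010011, 011111, 110010, 110101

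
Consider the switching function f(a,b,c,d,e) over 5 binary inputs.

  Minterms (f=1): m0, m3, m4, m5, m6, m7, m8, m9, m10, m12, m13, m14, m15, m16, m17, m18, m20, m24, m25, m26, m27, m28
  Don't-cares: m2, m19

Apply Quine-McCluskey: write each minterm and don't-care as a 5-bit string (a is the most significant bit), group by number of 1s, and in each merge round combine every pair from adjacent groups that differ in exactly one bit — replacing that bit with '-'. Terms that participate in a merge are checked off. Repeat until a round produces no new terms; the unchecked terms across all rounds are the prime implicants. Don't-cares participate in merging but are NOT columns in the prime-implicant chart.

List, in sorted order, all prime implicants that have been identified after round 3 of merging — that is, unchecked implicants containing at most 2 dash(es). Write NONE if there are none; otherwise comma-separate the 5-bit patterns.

size-2^0 implicants → 00000(✓)  00010(✓)  00011(✓)  00100(✓)  00101(✓)  00110(✓)  00111(✓)  01000(✓)  01001(✓)  01010(✓)  01100(✓)  01101(✓)  01110(✓)  01111(✓)  10000(✓)  10001(✓)  10010(✓)  10011(✓)  10100(✓)  11000(✓)  11001(✓)  11010(✓)  11011(✓)  11100(✓)
size-2^1 implicants → -0000(✓)  -0010(✓)  -0011(✓)  -0100(✓)  -1000(✓)  -1001(✓)  -1010(✓)  -1100(✓)  0-000(✓)  0-010(✓)  0-100(✓)  0-101(✓)  0-110(✓)  0-111(✓)  00-00(✓)  00-10(✓)  00-11(✓)  000-0(✓)  0001-(✓)  001-0(✓)  001-1(✓)  0010-(✓)  0011-(✓)  01-00(✓)  01-01(✓)  01-10(✓)  010-0(✓)  0100-(✓)  011-0(✓)  011-1(✓)  0110-(✓)  0111-(✓)  1-000(✓)  1-001(✓)  1-010(✓)  1-011(✓)  1-100(✓)  10-00(✓)  100-0(✓)  100-1(✓)  1000-(✓)  1001-(✓)  11-00(✓)  110-0(✓)  110-1(✓)  1100-(✓)  1101-(✓)
size-2^2 implicants → --000(✓)  --010(✓)  --100(✓)  -0-00(✓)  -00-0(✓)  -001-  -1-00(✓)  -10-0(✓)  -100-  0--00(✓)  0--10(✓)  0-0-0(✓)  0-1-0(✓)  0-1-1(✓)  0-10-(✓)  0-11-(✓)  00--0(✓)  00-1-  001--(✓)  01--0(✓)  01-0-  011--(✓)  1--00(✓)  1-0-0(✓)  1-0-1(✓)  1-00-(✓)  1-01-(✓)  100--(✓)  110--(✓)
size-2^3 implicants → ---00  --0-0  0---0  0-1--  1-0--
Unchecked terms (primes): ---00, --0-0, -001-, -100-, 0---0, 0-1--, 00-1-, 01-0-, 1-0--

-001-, -100-, 00-1-, 01-0-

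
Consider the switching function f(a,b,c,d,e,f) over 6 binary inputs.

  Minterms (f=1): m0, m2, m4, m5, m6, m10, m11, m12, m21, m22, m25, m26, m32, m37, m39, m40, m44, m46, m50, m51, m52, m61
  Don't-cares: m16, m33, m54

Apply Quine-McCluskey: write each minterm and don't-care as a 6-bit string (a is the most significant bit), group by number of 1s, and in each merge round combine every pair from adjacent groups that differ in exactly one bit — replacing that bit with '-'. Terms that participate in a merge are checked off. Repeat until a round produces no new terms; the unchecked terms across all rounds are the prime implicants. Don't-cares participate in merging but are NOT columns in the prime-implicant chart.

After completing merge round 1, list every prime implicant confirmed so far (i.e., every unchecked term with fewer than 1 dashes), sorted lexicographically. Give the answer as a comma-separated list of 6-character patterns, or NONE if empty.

011001, 111101

size-2^0 implicants → 000000(✓)  000010(✓)  000100(✓)  000101(✓)  000110(✓)  001010(✓)  001011(✓)  001100(✓)  010000(✓)  010101(✓)  010110(✓)  011001  011010(✓)  100000(✓)  100001(✓)  100101(✓)  100111(✓)  101000(✓)  101100(✓)  101110(✓)  110010(✓)  110011(✓)  110100(✓)  110110(✓)  111101
size-2^1 implicants → -00000  -00101  -01100  -10110  0-0000  0-0101  0-0110  0-1010  00-010  00-100  000-00(✓)  000-10(✓)  0000-0(✓)  0001-0(✓)  00010-  00101-  10-000  100-01  10000-  1001-1  101-00  1011-0  110-10  11001-  1101-0
size-2^2 implicants → 000--0
Unchecked terms (primes): -00000, -00101, -01100, -10110, 0-0000, 0-0101, 0-0110, 0-1010, 00-010, 00-100, 000--0, 00010-, 00101-, 011001, 10-000, 100-01, 10000-, 1001-1, 101-00, 1011-0, 110-10, 11001-, 1101-0, 111101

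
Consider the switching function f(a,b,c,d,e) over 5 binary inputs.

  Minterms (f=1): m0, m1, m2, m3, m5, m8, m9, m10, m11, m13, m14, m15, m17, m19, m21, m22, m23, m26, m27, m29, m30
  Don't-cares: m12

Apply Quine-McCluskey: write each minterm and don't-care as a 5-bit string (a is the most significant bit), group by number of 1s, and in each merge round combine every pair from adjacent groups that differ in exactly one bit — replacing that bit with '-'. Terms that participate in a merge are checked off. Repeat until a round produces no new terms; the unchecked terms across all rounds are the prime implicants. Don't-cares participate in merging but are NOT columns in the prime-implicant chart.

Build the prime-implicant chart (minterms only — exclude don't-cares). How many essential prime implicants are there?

[col 0] 00000*, 00001*, 00010*, 00011*, 00101*, 01000*, 01001*, 01010*, 01011*, 01100*, 01101*, 01110*, 01111*, 10001*, 10011*, 10101*, 10110*, 10111*, 11010*, 11011*, 11101*, 11110*
[col 1] -0001*, -0011*, -0101*, -1010*, -1011*, -1101*, -1110*, 0-000*, 0-001*, 0-010*, 0-011*, 0-101*, 00-01*, 000-0*, 000-1*, 0000-*, 0001-*, 01-00*, 01-01*, 01-10*, 01-11*, 010-0*, 010-1*, 0100-*, 0101-*, 011-0*, 011-1*, 0110-*, 0111-*, 1-011*, 1-101*, 1-110, 10-01*, 10-11*, 100-1*, 101-1*, 1011-, 11-10*, 1101-*
[col 2] --011, --101, -0-01, -00-1, -1-10, -101-, 0--01, 0-0-0*, 0-0-1*, 0-00-*, 0-01-*, 000--*, 01--0*, 01--1*, 01-0-*, 01-1-*, 010--*, 011--*, 10--1
[col 3] 0-0--, 01---
Prime implicants: --011, --101, -0-01, -00-1, -1-10, -101-, 0--01, 0-0--, 01---, 1-110, 10--1, 1011-
PI chart (minterm → PIs covering it):
  0 | 0-0--  (sole → essential)
  1 | -0-01,-00-1,0--01,0-0--
  2 | 0-0--  (sole → essential)
  3 | --011,-00-1,0-0--
  5 | --101,-0-01,0--01
  8 | 0-0--,01---
  9 | 0--01,0-0--,01---
  10 | -1-10,-101-,0-0--,01---
  11 | --011,-101-,0-0--,01---
  13 | --101,0--01,01---
  14 | -1-10,01---
  15 | 01---  (sole → essential)
  17 | -0-01,-00-1,10--1
  19 | --011,-00-1,10--1
  21 | --101,-0-01,10--1
  22 | 1-110,1011-
  23 | 10--1,1011-
  26 | -1-10,-101-
  27 | --011,-101-
  29 | --101  (sole → essential)
  30 | -1-10,1-110
Essential prime implicants: --101, 0-0--, 01---

3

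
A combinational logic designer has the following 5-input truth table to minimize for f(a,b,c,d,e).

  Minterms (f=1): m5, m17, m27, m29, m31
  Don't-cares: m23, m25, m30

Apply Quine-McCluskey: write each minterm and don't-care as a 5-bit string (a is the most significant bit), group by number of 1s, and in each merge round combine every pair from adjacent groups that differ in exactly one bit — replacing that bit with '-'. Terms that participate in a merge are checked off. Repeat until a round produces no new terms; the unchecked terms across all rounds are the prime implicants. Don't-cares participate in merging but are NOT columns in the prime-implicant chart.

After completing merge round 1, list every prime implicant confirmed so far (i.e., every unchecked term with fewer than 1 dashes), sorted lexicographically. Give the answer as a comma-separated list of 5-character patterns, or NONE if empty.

00101

Round 0: 00101 10001✓ 10111✓ 11001✓ 11011✓ 11101✓ 11110✓ 11111✓
Round 1: 1-001 1-111 11-01✓ 11-11✓ 110-1✓ 111-1✓ 1111-
Round 2: 11--1
PIs = {00101, 1-001, 1-111, 11--1, 1111-}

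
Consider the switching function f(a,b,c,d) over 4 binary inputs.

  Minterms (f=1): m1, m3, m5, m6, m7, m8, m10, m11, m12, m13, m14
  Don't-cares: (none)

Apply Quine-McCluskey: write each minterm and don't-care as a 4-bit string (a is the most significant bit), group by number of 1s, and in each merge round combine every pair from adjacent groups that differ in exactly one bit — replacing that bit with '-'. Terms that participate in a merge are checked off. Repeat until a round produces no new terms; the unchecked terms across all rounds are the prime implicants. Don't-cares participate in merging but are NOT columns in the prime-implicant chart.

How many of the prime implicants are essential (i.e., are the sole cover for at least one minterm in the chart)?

2

Round 0: 0001✓ 0011✓ 0101✓ 0110✓ 0111✓ 1000✓ 1010✓ 1011✓ 1100✓ 1101✓ 1110✓
Round 1: -011 -101 -110 0-01✓ 0-11✓ 00-1✓ 01-1✓ 011- 1-00✓ 1-10✓ 10-0✓ 101- 11-0✓ 110-
Round 2: 0--1 1--0
PIs = {-011, -101, -110, 0--1, 011-, 1--0, 101-, 110-}
Coverage chart:
  m1: 0--1 ←essential
  m3: -011,0--1
  m5: -101,0--1
  m6: -110,011-
  m7: 0--1,011-
  m8: 1--0 ←essential
  m10: 1--0,101-
  m11: -011,101-
  m12: 1--0,110-
  m13: -101,110-
  m14: -110,1--0
Essential: 0--1, 1--0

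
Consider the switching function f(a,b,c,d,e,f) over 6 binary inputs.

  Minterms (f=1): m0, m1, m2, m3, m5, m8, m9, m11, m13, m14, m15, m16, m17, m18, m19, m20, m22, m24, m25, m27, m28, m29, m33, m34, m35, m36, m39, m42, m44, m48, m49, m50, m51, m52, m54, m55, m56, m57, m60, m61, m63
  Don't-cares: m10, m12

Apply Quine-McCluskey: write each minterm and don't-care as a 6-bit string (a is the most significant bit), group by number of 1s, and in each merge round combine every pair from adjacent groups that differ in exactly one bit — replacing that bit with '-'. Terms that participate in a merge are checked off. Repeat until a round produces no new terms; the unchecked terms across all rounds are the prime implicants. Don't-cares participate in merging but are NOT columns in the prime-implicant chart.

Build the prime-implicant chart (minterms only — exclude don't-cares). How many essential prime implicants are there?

8

size-2^0 implicants → 000000(✓)  000001(✓)  000010(✓)  000011(✓)  000101(✓)  001000(✓)  001001(✓)  001010(✓)  001011(✓)  001100(✓)  001101(✓)  001110(✓)  001111(✓)  010000(✓)  010001(✓)  010010(✓)  010011(✓)  010100(✓)  010110(✓)  011000(✓)  011001(✓)  011011(✓)  011100(✓)  011101(✓)  100001(✓)  100010(✓)  100011(✓)  100100(✓)  100111(✓)  101010(✓)  101100(✓)  110000(✓)  110001(✓)  110010(✓)  110011(✓)  110100(✓)  110110(✓)  110111(✓)  111000(✓)  111001(✓)  111100(✓)  111101(✓)  111111(✓)
size-2^1 implicants → -00001(✓)  -00010(✓)  -00011(✓)  -01010(✓)  -01100(✓)  -10000(✓)  -10001(✓)  -10010(✓)  -10011(✓)  -10100(✓)  -10110(✓)  -11000(✓)  -11001(✓)  -11100(✓)  -11101(✓)  0-0000(✓)  0-0001(✓)  0-0010(✓)  0-0011(✓)  0-1000(✓)  0-1001(✓)  0-1011(✓)  0-1100(✓)  0-1101(✓)  00-000(✓)  00-001(✓)  00-010(✓)  00-011(✓)  00-101(✓)  000-01(✓)  0000-0(✓)  0000-1(✓)  00000-(✓)  00001-(✓)  001-00(✓)  001-01(✓)  001-10(✓)  001-11(✓)  0010-0(✓)  0010-1(✓)  00100-(✓)  00101-(✓)  0011-0(✓)  0011-1(✓)  00110-(✓)  00111-(✓)  01-000(✓)  01-001(✓)  01-011(✓)  01-100(✓)  010-00(✓)  010-10(✓)  0100-0(✓)  0100-1(✓)  01000-(✓)  01001-(✓)  0101-0(✓)  011-00(✓)  011-01(✓)  0110-1(✓)  01100-(✓)  01110-(✓)  1-0001(✓)  1-0010(✓)  1-0011(✓)  1-0100(✓)  1-0111(✓)  1-1100(✓)  10-010(✓)  10-100(✓)  100-11(✓)  1000-1(✓)  10001-(✓)  11-000(✓)  11-001(✓)  11-100(✓)  11-111  110-00(✓)  110-10(✓)  110-11(✓)  1100-0(✓)  1100-1(✓)  11000-(✓)  11001-(✓)  1101-0(✓)  11011-(✓)  111-00(✓)  111-01(✓)  11100-(✓)  1111-1  11110-(✓)
size-2^2 implicants → --0001(✓)  --0010(✓)  --0011(✓)  --1100  -0-010  -000-1(✓)  -0001-(✓)  -1-000(✓)  -1-001(✓)  -1-100(✓)  -10-00(✓)  -10-10(✓)  -100-0(✓)  -100-1(✓)  -1000-(✓)  -1001-(✓)  -101-0(✓)  -11-00(✓)  -11-01(✓)  -1100-(✓)  -1110-(✓)  0--000(✓)  0--001(✓)  0--011(✓)  0-00-0(✓)  0-00-1(✓)  0-000-(✓)  0-001-(✓)  0-1-00(✓)  0-1-01(✓)  0-10-1(✓)  0-100-(✓)  0-110-(✓)  00--01  00-0-0(✓)  00-0-1(✓)  00-00-(✓)  00-01-(✓)  0000--(✓)  001--0(✓)  001--1(✓)  001-0-(✓)  001-1-(✓)  0010--(✓)  0011--(✓)  01--00(✓)  01-0-1(✓)  01-00-(✓)  010--0(✓)  0100--(✓)  011-0-(✓)  1--100  1-0-11  1-00-1(✓)  1-001-(✓)  11--00(✓)  11-00-(✓)  110--0(✓)  110-1-  1100--(✓)  111-0-(✓)
size-2^3 implicants → --00-1  --001-  -1--00  -1-00-  -10--0  -100--  -11-0-  0--0-1  0--00-  0-00--  0-1-0-  00-0--  001---
Unchecked terms (primes): --00-1, --001-, --1100, -0-010, -1--00, -1-00-, -10--0, -100--, -11-0-, 0--0-1, 0--00-, 0-00--, 0-1-0-, 00--01, 00-0--, 001---, 1--100, 1-0-11, 11-111, 110-1-, 1111-1
Minterm coverage:
  m0 ⊆ 0--00-,0-00--,00-0--
  m1 ⊆ --00-1,0--0-1,0--00-,0-00--,00--01,00-0--
  m2 ⊆ --001-,-0-010,0-00--,00-0--
  m3 ⊆ --00-1,--001-,0--0-1,0-00--,00-0--
  m5 ⊆ 00--01 [E]
  m8 ⊆ 0--00-,0-1-0-,00-0--,001---
  m9 ⊆ 0--0-1,0--00-,0-1-0-,00--01,00-0--,001---
  m11 ⊆ 0--0-1,00-0--,001---
  m13 ⊆ 0-1-0-,00--01,001---
  m14 ⊆ 001--- [E]
  m15 ⊆ 001--- [E]
  m16 ⊆ -1--00,-1-00-,-10--0,-100--,0--00-,0-00--
  m17 ⊆ --00-1,-1-00-,-100--,0--0-1,0--00-,0-00--
  m18 ⊆ --001-,-10--0,-100--,0-00--
  m19 ⊆ --00-1,--001-,-100--,0--0-1,0-00--
  m20 ⊆ -1--00,-10--0
  m22 ⊆ -10--0 [E]
  m24 ⊆ -1--00,-1-00-,-11-0-,0--00-,0-1-0-
  m25 ⊆ -1-00-,-11-0-,0--0-1,0--00-,0-1-0-
  m27 ⊆ 0--0-1 [E]
  m28 ⊆ --1100,-1--00,-11-0-,0-1-0-
  m29 ⊆ -11-0-,0-1-0-
  m33 ⊆ --00-1 [E]
  m34 ⊆ --001-,-0-010
  m35 ⊆ --00-1,--001-,1-0-11
  m36 ⊆ 1--100 [E]
  m39 ⊆ 1-0-11 [E]
  m42 ⊆ -0-010 [E]
  m44 ⊆ --1100,1--100
  m48 ⊆ -1--00,-1-00-,-10--0,-100--
  m49 ⊆ --00-1,-1-00-,-100--
  m50 ⊆ --001-,-10--0,-100--,110-1-
  m51 ⊆ --00-1,--001-,-100--,1-0-11,110-1-
  m52 ⊆ -1--00,-10--0,1--100
  m54 ⊆ -10--0,110-1-
  m55 ⊆ 1-0-11,11-111,110-1-
  m56 ⊆ -1--00,-1-00-,-11-0-
  m57 ⊆ -1-00-,-11-0-
  m60 ⊆ --1100,-1--00,-11-0-,1--100
  m61 ⊆ -11-0-,1111-1
  m63 ⊆ 11-111,1111-1
E = {--00-1, -0-010, -10--0, 0--0-1, 00--01, 001---, 1--100, 1-0-11}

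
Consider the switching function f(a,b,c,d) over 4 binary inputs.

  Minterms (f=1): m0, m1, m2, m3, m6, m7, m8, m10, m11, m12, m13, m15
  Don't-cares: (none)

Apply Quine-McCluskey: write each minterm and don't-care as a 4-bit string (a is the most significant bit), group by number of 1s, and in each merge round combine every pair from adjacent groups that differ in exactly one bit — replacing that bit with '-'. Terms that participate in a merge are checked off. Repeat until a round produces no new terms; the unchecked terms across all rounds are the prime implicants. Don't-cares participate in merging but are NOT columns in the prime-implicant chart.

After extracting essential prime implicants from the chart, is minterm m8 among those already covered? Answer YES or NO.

NO

size-2^0 implicants → 0000(✓)  0001(✓)  0010(✓)  0011(✓)  0110(✓)  0111(✓)  1000(✓)  1010(✓)  1011(✓)  1100(✓)  1101(✓)  1111(✓)
size-2^1 implicants → -000(✓)  -010(✓)  -011(✓)  -111(✓)  0-10(✓)  0-11(✓)  00-0(✓)  00-1(✓)  000-(✓)  001-(✓)  011-(✓)  1-00  1-11(✓)  10-0(✓)  101-(✓)  11-1  110-
size-2^2 implicants → --11  -0-0  -01-  0-1-  00--
Unchecked terms (primes): --11, -0-0, -01-, 0-1-, 00--, 1-00, 11-1, 110-
Minterm coverage:
  m0 ⊆ -0-0,00--
  m1 ⊆ 00-- [E]
  m2 ⊆ -0-0,-01-,0-1-,00--
  m3 ⊆ --11,-01-,0-1-,00--
  m6 ⊆ 0-1- [E]
  m7 ⊆ --11,0-1-
  m8 ⊆ -0-0,1-00
  m10 ⊆ -0-0,-01-
  m11 ⊆ --11,-01-
  m12 ⊆ 1-00,110-
  m13 ⊆ 11-1,110-
  m15 ⊆ --11,11-1
E = {0-1-, 00--}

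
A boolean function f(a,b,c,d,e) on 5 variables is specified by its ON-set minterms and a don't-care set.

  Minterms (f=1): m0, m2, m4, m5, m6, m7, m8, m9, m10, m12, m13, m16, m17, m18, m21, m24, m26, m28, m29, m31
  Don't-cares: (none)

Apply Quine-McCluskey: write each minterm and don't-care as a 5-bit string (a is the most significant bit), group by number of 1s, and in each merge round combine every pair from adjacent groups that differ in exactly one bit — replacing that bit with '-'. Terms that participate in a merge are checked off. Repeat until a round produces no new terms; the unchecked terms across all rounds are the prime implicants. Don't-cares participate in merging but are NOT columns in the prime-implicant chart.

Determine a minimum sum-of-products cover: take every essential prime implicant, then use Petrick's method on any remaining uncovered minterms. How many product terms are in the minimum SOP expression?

6

size-2^0 implicants → 00000(✓)  00010(✓)  00100(✓)  00101(✓)  00110(✓)  00111(✓)  01000(✓)  01001(✓)  01010(✓)  01100(✓)  01101(✓)  10000(✓)  10001(✓)  10010(✓)  10101(✓)  11000(✓)  11010(✓)  11100(✓)  11101(✓)  11111(✓)
size-2^1 implicants → -0000(✓)  -0010(✓)  -0101(✓)  -1000(✓)  -1010(✓)  -1100(✓)  -1101(✓)  0-000(✓)  0-010(✓)  0-100(✓)  0-101(✓)  00-00(✓)  00-10(✓)  000-0(✓)  001-0(✓)  001-1(✓)  0010-(✓)  0011-(✓)  01-00(✓)  01-01(✓)  010-0(✓)  0100-(✓)  0110-(✓)  1-000(✓)  1-010(✓)  1-101(✓)  10-01  100-0(✓)  1000-  11-00(✓)  110-0(✓)  111-1  1110-(✓)
size-2^2 implicants → --000(✓)  --010(✓)  --101  -00-0(✓)  -1-00  -10-0(✓)  -110-  0--00  0-0-0(✓)  0-10-  00--0  001--  01-0-  1-0-0(✓)
size-2^3 implicants → --0-0
Unchecked terms (primes): --0-0, --101, -1-00, -110-, 0--00, 0-10-, 00--0, 001--, 01-0-, 10-01, 1000-, 111-1
Minterm coverage:
  m0 ⊆ --0-0,0--00,00--0
  m2 ⊆ --0-0,00--0
  m4 ⊆ 0--00,0-10-,00--0,001--
  m5 ⊆ --101,0-10-,001--
  m6 ⊆ 00--0,001--
  m7 ⊆ 001-- [E]
  m8 ⊆ --0-0,-1-00,0--00,01-0-
  m9 ⊆ 01-0- [E]
  m10 ⊆ --0-0 [E]
  m12 ⊆ -1-00,-110-,0--00,0-10-,01-0-
  m13 ⊆ --101,-110-,0-10-,01-0-
  m16 ⊆ --0-0,1000-
  m17 ⊆ 10-01,1000-
  m18 ⊆ --0-0 [E]
  m21 ⊆ --101,10-01
  m24 ⊆ --0-0,-1-00
  m26 ⊆ --0-0 [E]
  m28 ⊆ -1-00,-110-
  m29 ⊆ --101,-110-,111-1
  m31 ⊆ 111-1 [E]
E = {--0-0, 001--, 01-0-, 111-1}
Petrick residual → -1-00, 10-01
Cover = c'e' + bd'e' + a'b'c + a'bd' + ab'd'e + abce  |cover|=6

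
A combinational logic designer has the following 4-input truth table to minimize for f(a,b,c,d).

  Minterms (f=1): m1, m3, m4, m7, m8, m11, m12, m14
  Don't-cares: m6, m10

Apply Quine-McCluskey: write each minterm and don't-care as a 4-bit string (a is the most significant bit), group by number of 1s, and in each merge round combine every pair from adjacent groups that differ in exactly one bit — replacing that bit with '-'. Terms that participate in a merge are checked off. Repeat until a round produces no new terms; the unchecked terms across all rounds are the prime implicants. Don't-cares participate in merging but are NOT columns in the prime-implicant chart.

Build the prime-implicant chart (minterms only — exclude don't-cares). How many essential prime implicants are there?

3

Round 0: 0001✓ 0011✓ 0100✓ 0110✓ 0111✓ 1000✓ 1010✓ 1011✓ 1100✓ 1110✓
Round 1: -011 -100✓ -110✓ 0-11 00-1 01-0✓ 011- 1-00✓ 1-10✓ 10-0✓ 101- 11-0✓
Round 2: -1-0 1--0
PIs = {-011, -1-0, 0-11, 00-1, 011-, 1--0, 101-}
Coverage chart:
  m1: 00-1 ←essential
  m3: -011,0-11,00-1
  m4: -1-0 ←essential
  m7: 0-11,011-
  m8: 1--0 ←essential
  m11: -011,101-
  m12: -1-0,1--0
  m14: -1-0,1--0
Essential: -1-0, 00-1, 1--0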